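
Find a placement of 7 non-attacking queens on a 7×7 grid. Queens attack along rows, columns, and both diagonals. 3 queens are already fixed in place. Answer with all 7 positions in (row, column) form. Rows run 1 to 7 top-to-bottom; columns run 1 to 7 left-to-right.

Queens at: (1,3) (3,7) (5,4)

Row 2: attacked by (1,3)→{2,3,4}; (3,7)→{6,7}; (5,4)→{1,4,7}. Safe: 5. Place at column 5.
Row 4: attacked by (1,3)→{3,6}; (2,5)→{3,5,7}; (3,7)→{6,7}; (5,4)→{3,4,5}. Safe: 1, 2. Place at column 2.
Row 6: attacked by (1,3)→{3}; (2,5)→{1,5}; (3,7)→{4,7}; (4,2)→{2,4}; (5,4)→{3,4,5}. Safe: 6. Place at column 6.
Row 7: attacked by (1,3)→{3}; (2,5)→{5}; (3,7)→{3,7}; (4,2)→{2,5}; (5,4)→{2,4,6}; (6,6)→{5,6,7}. Safe: 1. Place at column 1.
Columns [3, 5, 7, 2, 4, 6, 1], r−c [-2, -3, -4, 2, 1, 0, 6], r+c [4, 7, 10, 6, 9, 12, 8] are all distinct, so no two queens attack.

(1,3) (2,5) (3,7) (4,2) (5,4) (6,6) (7,1)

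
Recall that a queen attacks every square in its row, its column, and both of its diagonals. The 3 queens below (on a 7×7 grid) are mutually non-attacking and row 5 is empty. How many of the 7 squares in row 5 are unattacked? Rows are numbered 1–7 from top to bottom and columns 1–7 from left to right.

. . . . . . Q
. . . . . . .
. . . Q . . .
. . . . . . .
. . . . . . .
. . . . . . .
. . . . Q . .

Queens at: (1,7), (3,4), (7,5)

1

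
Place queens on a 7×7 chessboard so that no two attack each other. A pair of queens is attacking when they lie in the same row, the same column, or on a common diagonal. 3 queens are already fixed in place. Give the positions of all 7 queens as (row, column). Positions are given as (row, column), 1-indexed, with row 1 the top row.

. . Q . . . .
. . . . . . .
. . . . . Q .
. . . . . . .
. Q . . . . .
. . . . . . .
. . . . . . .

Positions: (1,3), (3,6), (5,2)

(1,3) (2,1) (3,6) (4,4) (5,2) (6,7) (7,5)

Row 2: attacked by (1,3)→{2,3,4}; (3,6)→{5,6,7}; (5,2)→{2,5}. Safe: 1. Place at column 1.
Row 4: attacked by (1,3)→{3,6}; (2,1)→{1,3}; (3,6)→{5,6,7}; (5,2)→{1,2,3}. Safe: 4. Place at column 4.
Row 6: attacked by (1,3)→{3}; (2,1)→{1,5}; (3,6)→{3,6}; (4,4)→{2,4,6}; (5,2)→{1,2,3}. Safe: 7. Place at column 7.
Row 7: attacked by (1,3)→{3}; (2,1)→{1,6}; (3,6)→{2,6}; (4,4)→{1,4,7}; (5,2)→{2,4}; (6,7)→{6,7}. Safe: 5. Place at column 5.
Columns [3, 1, 6, 4, 2, 7, 5], r−c [-2, 1, -3, 0, 3, -1, 2], r+c [4, 3, 9, 8, 7, 13, 12] are all distinct, so no two queens attack.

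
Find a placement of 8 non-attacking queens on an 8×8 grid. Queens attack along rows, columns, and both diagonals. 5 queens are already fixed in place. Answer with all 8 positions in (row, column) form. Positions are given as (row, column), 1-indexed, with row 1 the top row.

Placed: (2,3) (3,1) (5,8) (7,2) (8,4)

(1,7) (2,3) (3,1) (4,6) (5,8) (6,5) (7,2) (8,4)

Row 1: attacked by (2,3)→{2,3,4}; (3,1)→{1,3}; (5,8)→{4,8}; (7,2)→{2,8}; (8,4)→{4}. Safe: 5, 6, 7. Place at column 7.
Row 4: attacked by (1,7)→{4,7}; (2,3)→{1,3,5}; (3,1)→{1,2}; (5,8)→{7,8}; (7,2)→{2,5}; (8,4)→{4,8}. Safe: 6. Place at column 6.
Row 6: attacked by (1,7)→{2,7}; (2,3)→{3,7}; (3,1)→{1,4}; (4,6)→{4,6,8}; (5,8)→{7,8}; (7,2)→{1,2,3}; (8,4)→{2,4,6}. Safe: 5. Place at column 5.
Columns [7, 3, 1, 6, 8, 5, 2, 4], r−c [-6, -1, 2, -2, -3, 1, 5, 4], r+c [8, 5, 4, 10, 13, 11, 9, 12] are all distinct, so no two queens attack.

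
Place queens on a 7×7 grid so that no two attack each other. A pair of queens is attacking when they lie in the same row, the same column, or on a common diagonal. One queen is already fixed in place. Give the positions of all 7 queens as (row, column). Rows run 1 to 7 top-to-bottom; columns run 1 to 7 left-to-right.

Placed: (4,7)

(1,2) (2,4) (3,1) (4,7) (5,5) (6,3) (7,6)

Row 1: attacked by (4,7)→{4,7}. Safe: 1, 2, 3, 5, 6. Place at column 2.
Row 2: attacked by (1,2)→{1,2,3}; (4,7)→{5,7}. Safe: 4, 6. Place at column 4.
Row 3: attacked by (1,2)→{2,4}; (2,4)→{3,4,5}; (4,7)→{6,7}. Safe: 1. Place at column 1.
Row 5: attacked by (1,2)→{2,6}; (2,4)→{1,4,7}; (3,1)→{1,3}; (4,7)→{6,7}. Safe: 5. Place at column 5.
Row 6: attacked by (1,2)→{2,7}; (2,4)→{4}; (3,1)→{1,4}; (4,7)→{5,7}; (5,5)→{4,5,6}. Safe: 3. Place at column 3.
Row 7: attacked by (1,2)→{2}; (2,4)→{4}; (3,1)→{1,5}; (4,7)→{4,7}; (5,5)→{3,5,7}; (6,3)→{2,3,4}. Safe: 6. Place at column 6.
Columns [2, 4, 1, 7, 5, 3, 6], r−c [-1, -2, 2, -3, 0, 3, 1], r+c [3, 6, 4, 11, 10, 9, 13] are all distinct, so no two queens attack.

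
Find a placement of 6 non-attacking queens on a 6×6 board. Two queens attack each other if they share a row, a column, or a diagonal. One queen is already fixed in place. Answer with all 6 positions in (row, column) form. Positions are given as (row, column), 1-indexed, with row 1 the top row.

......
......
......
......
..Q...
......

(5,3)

Row 1: attacked by (5,3)→{3}. Safe: 1, 2, 4, 5, 6. Place at column 2.
Row 2: attacked by (1,2)→{1,2,3}; (5,3)→{3,6}. Safe: 4, 5. Place at column 4.
Row 3: attacked by (1,2)→{2,4}; (2,4)→{3,4,5}; (5,3)→{1,3,5}. Safe: 6. Place at column 6.
Row 4: attacked by (1,2)→{2,5}; (2,4)→{2,4,6}; (3,6)→{5,6}; (5,3)→{2,3,4}. Safe: 1. Place at column 1.
Row 6: attacked by (1,2)→{2}; (2,4)→{4}; (3,6)→{3,6}; (4,1)→{1,3}; (5,3)→{2,3,4}. Safe: 5. Place at column 5.
Columns [2, 4, 6, 1, 3, 5], r−c [-1, -2, -3, 3, 2, 1], r+c [3, 6, 9, 5, 8, 11] are all distinct, so no two queens attack.

(1,2) (2,4) (3,6) (4,1) (5,3) (6,5)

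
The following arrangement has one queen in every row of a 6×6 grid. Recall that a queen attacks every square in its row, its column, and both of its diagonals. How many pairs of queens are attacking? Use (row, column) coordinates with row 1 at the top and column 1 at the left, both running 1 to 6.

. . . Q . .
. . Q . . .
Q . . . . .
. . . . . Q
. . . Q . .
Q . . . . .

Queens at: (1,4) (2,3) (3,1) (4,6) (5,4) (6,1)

Same column: (1,4)–(5,4) (column 4); (3,1)–(6,1) (column 1).
Same diagonal: (1,4)–(2,3) (|1−2| = |4−3| = 1).
Total attacking pairs: 3.

3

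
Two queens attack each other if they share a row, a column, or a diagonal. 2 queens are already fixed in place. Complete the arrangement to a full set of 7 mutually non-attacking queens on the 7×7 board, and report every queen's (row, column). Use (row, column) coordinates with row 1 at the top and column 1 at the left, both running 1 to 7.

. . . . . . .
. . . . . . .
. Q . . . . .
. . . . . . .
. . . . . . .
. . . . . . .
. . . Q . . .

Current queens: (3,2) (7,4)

(1,1) (2,5) (3,2) (4,6) (5,3) (6,7) (7,4)

Row 1: attacked by (3,2)→{2,4}; (7,4)→{4}. Safe: 1, 3, 5, 6, 7. Place at column 1.
Row 2: attacked by (1,1)→{1,2}; (3,2)→{1,2,3}; (7,4)→{4}. Safe: 5, 6, 7. Place at column 5.
Row 4: attacked by (1,1)→{1,4}; (2,5)→{3,5,7}; (3,2)→{1,2,3}; (7,4)→{1,4,7}. Safe: 6. Place at column 6.
Row 5: attacked by (1,1)→{1,5}; (2,5)→{2,5}; (3,2)→{2,4}; (4,6)→{5,6,7}; (7,4)→{2,4,6}. Safe: 3. Place at column 3.
Row 6: attacked by (1,1)→{1,6}; (2,5)→{1,5}; (3,2)→{2,5}; (4,6)→{4,6}; (5,3)→{2,3,4}; (7,4)→{3,4,5}. Safe: 7. Place at column 7.
Columns [1, 5, 2, 6, 3, 7, 4], r−c [0, -3, 1, -2, 2, -1, 3], r+c [2, 7, 5, 10, 8, 13, 11] are all distinct, so no two queens attack.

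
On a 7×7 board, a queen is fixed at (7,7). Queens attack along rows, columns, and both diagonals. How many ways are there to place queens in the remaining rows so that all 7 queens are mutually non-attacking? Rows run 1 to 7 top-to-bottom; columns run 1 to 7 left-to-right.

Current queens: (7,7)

4

Branch on row 1: col 2 → 1; col 3 → 1; col 4 → 1; col 5 → 1; col 6 → 0.
Sum: 1 + 1 + 1 + 1 + 0 = 4.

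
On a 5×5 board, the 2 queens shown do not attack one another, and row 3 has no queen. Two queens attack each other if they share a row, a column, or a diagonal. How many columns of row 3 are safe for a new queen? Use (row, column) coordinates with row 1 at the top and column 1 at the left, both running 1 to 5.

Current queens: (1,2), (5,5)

(1,2) attacks row 3 at column 2 and diagonals 4.
(5,5) attacks row 3 at column 5 and diagonals 3.
Attacked columns: {2, 3, 4, 5}. Safe: {1}.

1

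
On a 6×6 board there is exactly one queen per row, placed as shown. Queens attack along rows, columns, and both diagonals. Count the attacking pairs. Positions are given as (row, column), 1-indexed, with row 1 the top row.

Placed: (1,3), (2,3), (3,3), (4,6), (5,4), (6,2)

4

Same column: (1,3)–(2,3) (column 3); (1,3)–(3,3) (column 3); (2,3)–(3,3) (column 3).
Same diagonal: (1,3)–(4,6) (|1−4| = |3−6| = 3).
Total attacking pairs: 4.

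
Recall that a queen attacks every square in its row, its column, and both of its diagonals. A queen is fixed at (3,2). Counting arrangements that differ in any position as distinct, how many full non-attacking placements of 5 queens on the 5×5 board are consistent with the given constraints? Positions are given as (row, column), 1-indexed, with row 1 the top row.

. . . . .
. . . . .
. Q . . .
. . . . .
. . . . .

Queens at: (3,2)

2

Branch on row 1: col 1 → 1; col 3 → 1; col 5 → 0.
Sum: 1 + 1 + 0 = 2.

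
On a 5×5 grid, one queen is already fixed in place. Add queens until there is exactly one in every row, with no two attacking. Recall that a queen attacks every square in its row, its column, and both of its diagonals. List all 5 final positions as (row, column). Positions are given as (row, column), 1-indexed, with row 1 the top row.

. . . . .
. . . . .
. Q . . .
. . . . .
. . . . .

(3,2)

(1,3) (2,5) (3,2) (4,4) (5,1)

Row 1: attacked by (3,2)→{2,4}. Safe: 1, 3, 5. Place at column 3.
Row 2: attacked by (1,3)→{2,3,4}; (3,2)→{1,2,3}. Safe: 5. Place at column 5.
Row 4: attacked by (1,3)→{3}; (2,5)→{3,5}; (3,2)→{1,2,3}. Safe: 4. Place at column 4.
Row 5: attacked by (1,3)→{3}; (2,5)→{2,5}; (3,2)→{2,4}; (4,4)→{3,4,5}. Safe: 1. Place at column 1.
Columns [3, 5, 2, 4, 1], r−c [-2, -3, 1, 0, 4], r+c [4, 7, 5, 8, 6] are all distinct, so no two queens attack.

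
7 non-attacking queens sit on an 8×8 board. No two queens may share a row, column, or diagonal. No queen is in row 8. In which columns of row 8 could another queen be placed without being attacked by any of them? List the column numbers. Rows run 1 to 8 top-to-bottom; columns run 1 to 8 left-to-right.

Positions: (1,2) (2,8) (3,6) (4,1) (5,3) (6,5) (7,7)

columns 4

(1,2) attacks row 8 at column 2.
(2,8) attacks row 8 at column 8 and diagonals 2.
(3,6) attacks row 8 at column 6 and diagonals 1.
(4,1) attacks row 8 at column 1 and diagonals 5.
(5,3) attacks row 8 at column 3 and diagonals 6.
(6,5) attacks row 8 at column 5 and diagonals 3, 7.
(7,7) attacks row 8 at column 7 and diagonals 6, 8.
Attacked columns: {1, 2, 3, 5, 6, 7, 8}. Safe: {4}.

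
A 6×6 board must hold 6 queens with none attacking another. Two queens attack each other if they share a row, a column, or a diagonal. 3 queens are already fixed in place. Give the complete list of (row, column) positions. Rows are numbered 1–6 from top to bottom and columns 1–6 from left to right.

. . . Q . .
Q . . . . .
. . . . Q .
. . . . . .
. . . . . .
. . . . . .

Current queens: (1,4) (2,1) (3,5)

Row 4: attacked by (1,4)→{1,4}; (2,1)→{1,3}; (3,5)→{4,5,6}. Safe: 2. Place at column 2.
Row 5: attacked by (1,4)→{4}; (2,1)→{1,4}; (3,5)→{3,5}; (4,2)→{1,2,3}. Safe: 6. Place at column 6.
Row 6: attacked by (1,4)→{4}; (2,1)→{1,5}; (3,5)→{2,5}; (4,2)→{2,4}; (5,6)→{5,6}. Safe: 3. Place at column 3.
Columns [4, 1, 5, 2, 6, 3], r−c [-3, 1, -2, 2, -1, 3], r+c [5, 3, 8, 6, 11, 9] are all distinct, so no two queens attack.

(1,4) (2,1) (3,5) (4,2) (5,6) (6,3)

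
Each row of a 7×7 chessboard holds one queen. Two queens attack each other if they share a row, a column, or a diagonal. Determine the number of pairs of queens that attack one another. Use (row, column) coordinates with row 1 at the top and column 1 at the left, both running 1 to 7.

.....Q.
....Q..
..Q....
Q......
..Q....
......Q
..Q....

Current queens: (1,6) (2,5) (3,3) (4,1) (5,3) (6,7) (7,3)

Same column: (3,3)–(5,3) (column 3); (3,3)–(7,3) (column 3); (5,3)–(7,3) (column 3).
Same diagonal: (1,6)–(2,5) (|1−2| = |6−5| = 1).
Total attacking pairs: 4.

4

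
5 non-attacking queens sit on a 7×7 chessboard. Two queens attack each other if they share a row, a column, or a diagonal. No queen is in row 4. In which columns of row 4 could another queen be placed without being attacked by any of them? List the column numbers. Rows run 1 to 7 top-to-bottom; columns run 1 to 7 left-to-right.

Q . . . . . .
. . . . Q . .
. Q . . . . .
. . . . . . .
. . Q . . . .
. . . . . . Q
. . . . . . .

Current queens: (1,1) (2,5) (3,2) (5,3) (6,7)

columns 6

(1,1) attacks row 4 at column 1 and diagonals 4.
(2,5) attacks row 4 at column 5 and diagonals 3, 7.
(3,2) attacks row 4 at column 2 and diagonals 1, 3.
(5,3) attacks row 4 at column 3 and diagonals 2, 4.
(6,7) attacks row 4 at column 7 and diagonals 5.
Attacked columns: {1, 2, 3, 4, 5, 7}. Safe: {6}.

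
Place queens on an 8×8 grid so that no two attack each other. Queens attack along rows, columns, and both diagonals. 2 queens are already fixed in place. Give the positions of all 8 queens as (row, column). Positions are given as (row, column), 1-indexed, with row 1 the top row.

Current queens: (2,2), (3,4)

(1,7) (2,2) (3,4) (4,1) (5,8) (6,5) (7,3) (8,6)

Row 1: attacked by (2,2)→{1,2,3}; (3,4)→{2,4,6}. Safe: 5, 7, 8. Place at column 7.
Row 4: attacked by (1,7)→{4,7}; (2,2)→{2,4}; (3,4)→{3,4,5}. Safe: 1, 6, 8. Place at column 1.
Row 5: attacked by (1,7)→{3,7}; (2,2)→{2,5}; (3,4)→{2,4,6}; (4,1)→{1,2}. Safe: 8. Place at column 8.
Row 6: attacked by (1,7)→{2,7}; (2,2)→{2,6}; (3,4)→{1,4,7}; (4,1)→{1,3}; (5,8)→{7,8}. Safe: 5. Place at column 5.
Row 7: attacked by (1,7)→{1,7}; (2,2)→{2,7}; (3,4)→{4,8}; (4,1)→{1,4}; (5,8)→{6,8}; (6,5)→{4,5,6}. Safe: 3. Place at column 3.
Row 8: attacked by (1,7)→{7}; (2,2)→{2,8}; (3,4)→{4}; (4,1)→{1,5}; (5,8)→{5,8}; (6,5)→{3,5,7}; (7,3)→{2,3,4}. Safe: 6. Place at column 6.
Columns [7, 2, 4, 1, 8, 5, 3, 6], r−c [-6, 0, -1, 3, -3, 1, 4, 2], r+c [8, 4, 7, 5, 13, 11, 10, 14] are all distinct, so no two queens attack.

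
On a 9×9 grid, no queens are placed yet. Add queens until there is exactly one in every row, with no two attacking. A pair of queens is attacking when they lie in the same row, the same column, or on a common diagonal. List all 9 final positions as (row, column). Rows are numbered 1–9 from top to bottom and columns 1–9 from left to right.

Row 1: Safe: 1, 2, 3, 4, 5, 6, 7, 8, 9. Place at column 9.
Row 2: attacked by (1,9)→{8,9}. Safe: 1, 2, 3, 4, 5, 6, 7. Place at column 4.
Row 3: attacked by (1,9)→{7,9}; (2,4)→{3,4,5}. Safe: 1, 2, 6, 8. Place at column 1.
Row 4: attacked by (1,9)→{6,9}; (2,4)→{2,4,6}; (3,1)→{1,2}. Safe: 3, 5, 7, 8. Place at column 5.
Row 5: attacked by (1,9)→{5,9}; (2,4)→{1,4,7}; (3,1)→{1,3}; (4,5)→{4,5,6}. Safe: 2, 8. Place at column 8.
Row 6: attacked by (1,9)→{4,9}; (2,4)→{4,8}; (3,1)→{1,4}; (4,5)→{3,5,7}; (5,8)→{7,8,9}. Safe: 2, 6. Place at column 2.
Row 7: attacked by (1,9)→{3,9}; (2,4)→{4,9}; (3,1)→{1,5}; (4,5)→{2,5,8}; (5,8)→{6,8}; (6,2)→{1,2,3}. Safe: 7. Place at column 7.
Row 8: attacked by (1,9)→{2,9}; (2,4)→{4}; (3,1)→{1,6}; (4,5)→{1,5,9}; (5,8)→{5,8}; (6,2)→{2,4}; (7,7)→{6,7,8}. Safe: 3. Place at column 3.
Row 9: attacked by (1,9)→{1,9}; (2,4)→{4}; (3,1)→{1,7}; (4,5)→{5}; (5,8)→{4,8}; (6,2)→{2,5}; (7,7)→{5,7,9}; (8,3)→{2,3,4}. Safe: 6. Place at column 6.
Columns [9, 4, 1, 5, 8, 2, 7, 3, 6], r−c [-8, -2, 2, -1, -3, 4, 0, 5, 3], r+c [10, 6, 4, 9, 13, 8, 14, 11, 15] are all distinct, so no two queens attack.

(1,9) (2,4) (3,1) (4,5) (5,8) (6,2) (7,7) (8,3) (9,6)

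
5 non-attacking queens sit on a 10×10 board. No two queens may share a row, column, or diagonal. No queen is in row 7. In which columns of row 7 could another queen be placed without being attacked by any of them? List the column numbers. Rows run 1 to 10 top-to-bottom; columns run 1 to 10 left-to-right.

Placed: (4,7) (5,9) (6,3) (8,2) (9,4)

(4,7) attacks row 7 at column 7 and diagonals 4, 10.
(5,9) attacks row 7 at column 9 and diagonals 7.
(6,3) attacks row 7 at column 3 and diagonals 2, 4.
(8,2) attacks row 7 at column 2 and diagonals 1, 3.
(9,4) attacks row 7 at column 4 and diagonals 2, 6.
Attacked columns: {1, 2, 3, 4, 6, 7, 9, 10}. Safe: {5, 8}.

columns 5, 8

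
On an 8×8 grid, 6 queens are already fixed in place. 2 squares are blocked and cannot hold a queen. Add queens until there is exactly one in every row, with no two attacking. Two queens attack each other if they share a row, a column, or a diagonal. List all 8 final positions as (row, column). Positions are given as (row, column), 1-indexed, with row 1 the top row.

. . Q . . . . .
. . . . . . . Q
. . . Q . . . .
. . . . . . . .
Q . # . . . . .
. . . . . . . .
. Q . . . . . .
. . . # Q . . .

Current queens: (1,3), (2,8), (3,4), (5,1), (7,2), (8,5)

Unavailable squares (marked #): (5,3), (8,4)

Row 4: attacked by (1,3)→{3,6}; (2,8)→{6,8}; (3,4)→{3,4,5}; (5,1)→{1,2}; (7,2)→{2,5}; (8,5)→{1,5}. Safe: 7. Place at column 7.
Row 6: attacked by (1,3)→{3,8}; (2,8)→{4,8}; (3,4)→{1,4,7}; (4,7)→{5,7}; (5,1)→{1,2}; (7,2)→{1,2,3}; (8,5)→{3,5,7}. Safe: 6. Place at column 6.
Columns [3, 8, 4, 7, 1, 6, 2, 5], r−c [-2, -6, -1, -3, 4, 0, 5, 3], r+c [4, 10, 7, 11, 6, 12, 9, 13] are all distinct, so no two queens attack.

(1,3) (2,8) (3,4) (4,7) (5,1) (6,6) (7,2) (8,5)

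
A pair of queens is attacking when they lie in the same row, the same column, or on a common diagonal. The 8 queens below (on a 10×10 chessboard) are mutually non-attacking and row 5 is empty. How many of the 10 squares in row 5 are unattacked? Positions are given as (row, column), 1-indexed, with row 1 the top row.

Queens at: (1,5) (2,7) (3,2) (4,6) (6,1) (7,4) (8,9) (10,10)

(1,5) attacks row 5 at column 5 and diagonals 1, 9.
(2,7) attacks row 5 at column 7 and diagonals 4, 10.
(3,2) attacks row 5 at column 2 and diagonals 4.
(4,6) attacks row 5 at column 6 and diagonals 5, 7.
(6,1) attacks row 5 at column 1 and diagonals 2.
(7,4) attacks row 5 at column 4 and diagonals 2, 6.
(8,9) attacks row 5 at column 9 and diagonals 6.
(10,10) attacks row 5 at column 10 and diagonals 5.
Attacked columns: {1, 2, 4, 5, 6, 7, 9, 10}. Safe: {3, 8}.

2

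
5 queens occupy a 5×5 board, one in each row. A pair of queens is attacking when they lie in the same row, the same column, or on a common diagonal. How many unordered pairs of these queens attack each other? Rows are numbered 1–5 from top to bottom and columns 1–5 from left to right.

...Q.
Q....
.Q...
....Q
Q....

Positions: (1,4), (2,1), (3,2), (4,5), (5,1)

Same column: (2,1)–(5,1) (column 1).
Same diagonal: (1,4)–(3,2) (|1−3| = |4−2| = 2); (2,1)–(3,2) (|2−3| = |1−2| = 1).
Total attacking pairs: 3.

3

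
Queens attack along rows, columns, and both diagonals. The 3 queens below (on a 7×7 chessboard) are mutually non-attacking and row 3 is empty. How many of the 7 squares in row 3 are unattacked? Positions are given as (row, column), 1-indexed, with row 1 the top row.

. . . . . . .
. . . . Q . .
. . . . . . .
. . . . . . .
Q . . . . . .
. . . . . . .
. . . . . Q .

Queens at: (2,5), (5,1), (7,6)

1

(2,5) attacks row 3 at column 5 and diagonals 4, 6.
(5,1) attacks row 3 at column 1 and diagonals 3.
(7,6) attacks row 3 at column 6 and diagonals 2.
Attacked columns: {1, 2, 3, 4, 5, 6}. Safe: {7}.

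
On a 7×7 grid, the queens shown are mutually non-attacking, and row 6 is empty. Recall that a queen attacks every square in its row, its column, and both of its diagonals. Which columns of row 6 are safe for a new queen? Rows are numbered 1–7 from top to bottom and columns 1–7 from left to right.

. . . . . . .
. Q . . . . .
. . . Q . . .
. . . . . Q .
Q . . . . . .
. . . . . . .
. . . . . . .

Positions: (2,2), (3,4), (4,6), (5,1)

columns 3, 5

(2,2) attacks row 6 at column 2 and diagonals 6.
(3,4) attacks row 6 at column 4 and diagonals 1, 7.
(4,6) attacks row 6 at column 6 and diagonals 4.
(5,1) attacks row 6 at column 1 and diagonals 2.
Attacked columns: {1, 2, 4, 6, 7}. Safe: {3, 5}.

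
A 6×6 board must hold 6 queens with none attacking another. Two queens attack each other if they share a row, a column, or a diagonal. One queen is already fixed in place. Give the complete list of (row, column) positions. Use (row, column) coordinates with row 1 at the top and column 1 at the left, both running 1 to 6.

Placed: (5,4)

(1,5) (2,3) (3,1) (4,6) (5,4) (6,2)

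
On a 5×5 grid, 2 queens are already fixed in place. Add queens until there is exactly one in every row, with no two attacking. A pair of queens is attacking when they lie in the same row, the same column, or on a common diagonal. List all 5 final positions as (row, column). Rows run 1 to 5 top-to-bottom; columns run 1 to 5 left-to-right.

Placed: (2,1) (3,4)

Row 1: attacked by (2,1)→{1,2}; (3,4)→{2,4}. Safe: 3, 5. Place at column 3.
Row 4: attacked by (1,3)→{3}; (2,1)→{1,3}; (3,4)→{3,4,5}. Safe: 2. Place at column 2.
Row 5: attacked by (1,3)→{3}; (2,1)→{1,4}; (3,4)→{2,4}; (4,2)→{1,2,3}. Safe: 5. Place at column 5.
Columns [3, 1, 4, 2, 5], r−c [-2, 1, -1, 2, 0], r+c [4, 3, 7, 6, 10] are all distinct, so no two queens attack.

(1,3) (2,1) (3,4) (4,2) (5,5)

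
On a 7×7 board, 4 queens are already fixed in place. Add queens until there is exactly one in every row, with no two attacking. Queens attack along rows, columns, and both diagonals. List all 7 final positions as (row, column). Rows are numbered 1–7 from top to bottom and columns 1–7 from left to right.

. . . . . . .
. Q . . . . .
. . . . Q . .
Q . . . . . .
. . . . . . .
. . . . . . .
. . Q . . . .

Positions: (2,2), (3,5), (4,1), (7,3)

(1,6) (2,2) (3,5) (4,1) (5,4) (6,7) (7,3)

Row 1: attacked by (2,2)→{1,2,3}; (3,5)→{3,5,7}; (4,1)→{1,4}; (7,3)→{3}. Safe: 6. Place at column 6.
Row 5: attacked by (1,6)→{2,6}; (2,2)→{2,5}; (3,5)→{3,5,7}; (4,1)→{1,2}; (7,3)→{1,3,5}. Safe: 4. Place at column 4.
Row 6: attacked by (1,6)→{1,6}; (2,2)→{2,6}; (3,5)→{2,5}; (4,1)→{1,3}; (5,4)→{3,4,5}; (7,3)→{2,3,4}. Safe: 7. Place at column 7.
Columns [6, 2, 5, 1, 4, 7, 3], r−c [-5, 0, -2, 3, 1, -1, 4], r+c [7, 4, 8, 5, 9, 13, 10] are all distinct, so no two queens attack.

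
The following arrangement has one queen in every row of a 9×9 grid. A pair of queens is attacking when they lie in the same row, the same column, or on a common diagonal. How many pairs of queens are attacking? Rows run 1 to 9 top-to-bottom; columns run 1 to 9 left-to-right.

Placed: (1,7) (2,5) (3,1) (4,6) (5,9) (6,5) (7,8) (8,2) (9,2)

4

Same column: (2,5)–(6,5) (column 5); (8,2)–(9,2) (column 2).
Same diagonal: (4,6)–(8,2) (|4−8| = |6−2| = 4); (6,5)–(9,2) (|6−9| = |5−2| = 3).
Total attacking pairs: 4.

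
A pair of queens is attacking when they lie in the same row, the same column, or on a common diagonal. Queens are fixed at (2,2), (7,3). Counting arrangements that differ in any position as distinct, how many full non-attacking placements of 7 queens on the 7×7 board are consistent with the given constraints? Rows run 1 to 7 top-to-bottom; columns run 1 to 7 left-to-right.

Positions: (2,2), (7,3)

1

Branch on row 1: col 4 → 0; col 5 → 0; col 6 → 1; col 7 → 0.
Sum: 0 + 0 + 1 + 0 = 1.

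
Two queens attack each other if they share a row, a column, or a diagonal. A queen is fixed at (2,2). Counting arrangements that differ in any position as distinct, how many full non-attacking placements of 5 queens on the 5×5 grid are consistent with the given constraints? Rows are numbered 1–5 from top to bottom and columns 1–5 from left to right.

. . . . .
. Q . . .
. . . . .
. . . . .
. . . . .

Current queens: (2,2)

2

Branch on row 1: col 4 → 1; col 5 → 1.
Sum: 1 + 1 = 2.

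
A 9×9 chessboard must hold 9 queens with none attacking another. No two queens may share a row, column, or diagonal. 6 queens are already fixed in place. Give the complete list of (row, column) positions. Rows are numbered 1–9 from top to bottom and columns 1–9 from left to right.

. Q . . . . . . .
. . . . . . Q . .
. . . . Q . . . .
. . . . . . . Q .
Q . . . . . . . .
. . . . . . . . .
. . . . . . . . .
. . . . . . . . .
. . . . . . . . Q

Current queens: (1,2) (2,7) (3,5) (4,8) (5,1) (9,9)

Row 6: attacked by (1,2)→{2,7}; (2,7)→{3,7}; (3,5)→{2,5,8}; (4,8)→{6,8}; (5,1)→{1,2}; (9,9)→{6,9}. Safe: 4. Place at column 4.
Row 7: attacked by (1,2)→{2,8}; (2,7)→{2,7}; (3,5)→{1,5,9}; (4,8)→{5,8}; (5,1)→{1,3}; (6,4)→{3,4,5}; (9,9)→{7,9}. Safe: 6. Place at column 6.
Row 8: attacked by (1,2)→{2,9}; (2,7)→{1,7}; (3,5)→{5}; (4,8)→{4,8}; (5,1)→{1,4}; (6,4)→{2,4,6}; (7,6)→{5,6,7}; (9,9)→{8,9}. Safe: 3. Place at column 3.
Columns [2, 7, 5, 8, 1, 4, 6, 3, 9], r−c [-1, -5, -2, -4, 4, 2, 1, 5, 0], r+c [3, 9, 8, 12, 6, 10, 13, 11, 18] are all distinct, so no two queens attack.

(1,2) (2,7) (3,5) (4,8) (5,1) (6,4) (7,6) (8,3) (9,9)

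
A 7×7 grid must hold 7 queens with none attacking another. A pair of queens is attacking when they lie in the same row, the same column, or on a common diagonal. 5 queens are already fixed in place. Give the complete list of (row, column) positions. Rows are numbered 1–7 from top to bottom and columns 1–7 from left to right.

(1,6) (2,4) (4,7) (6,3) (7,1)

Row 3: attacked by (1,6)→{4,6}; (2,4)→{3,4,5}; (4,7)→{6,7}; (6,3)→{3,6}; (7,1)→{1,5}. Safe: 2. Place at column 2.
Row 5: attacked by (1,6)→{2,6}; (2,4)→{1,4,7}; (3,2)→{2,4}; (4,7)→{6,7}; (6,3)→{2,3,4}; (7,1)→{1,3}. Safe: 5. Place at column 5.
Columns [6, 4, 2, 7, 5, 3, 1], r−c [-5, -2, 1, -3, 0, 3, 6], r+c [7, 6, 5, 11, 10, 9, 8] are all distinct, so no two queens attack.

(1,6) (2,4) (3,2) (4,7) (5,5) (6,3) (7,1)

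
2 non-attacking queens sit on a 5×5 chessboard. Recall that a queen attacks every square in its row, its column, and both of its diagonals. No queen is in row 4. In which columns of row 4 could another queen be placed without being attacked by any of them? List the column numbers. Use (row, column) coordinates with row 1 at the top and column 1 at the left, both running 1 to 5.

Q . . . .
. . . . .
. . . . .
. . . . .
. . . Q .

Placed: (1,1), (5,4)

columns 2

(1,1) attacks row 4 at column 1 and diagonals 4.
(5,4) attacks row 4 at column 4 and diagonals 3, 5.
Attacked columns: {1, 3, 4, 5}. Safe: {2}.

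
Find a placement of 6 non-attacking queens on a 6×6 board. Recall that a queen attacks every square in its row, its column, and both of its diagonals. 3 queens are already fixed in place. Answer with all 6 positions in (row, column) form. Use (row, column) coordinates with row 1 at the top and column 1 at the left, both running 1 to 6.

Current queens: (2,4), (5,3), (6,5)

(1,2) (2,4) (3,6) (4,1) (5,3) (6,5)

Row 1: attacked by (2,4)→{3,4,5}; (5,3)→{3}; (6,5)→{5}. Safe: 1, 2, 6. Place at column 2.
Row 3: attacked by (1,2)→{2,4}; (2,4)→{3,4,5}; (5,3)→{1,3,5}; (6,5)→{2,5}. Safe: 6. Place at column 6.
Row 4: attacked by (1,2)→{2,5}; (2,4)→{2,4,6}; (3,6)→{5,6}; (5,3)→{2,3,4}; (6,5)→{3,5}. Safe: 1. Place at column 1.
Columns [2, 4, 6, 1, 3, 5], r−c [-1, -2, -3, 3, 2, 1], r+c [3, 6, 9, 5, 8, 11] are all distinct, so no two queens attack.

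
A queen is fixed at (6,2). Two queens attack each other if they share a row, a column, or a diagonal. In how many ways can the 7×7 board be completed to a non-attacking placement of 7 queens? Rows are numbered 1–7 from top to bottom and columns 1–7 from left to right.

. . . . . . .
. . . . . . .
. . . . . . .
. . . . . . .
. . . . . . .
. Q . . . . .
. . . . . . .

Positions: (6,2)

4

Branch on row 1: col 1 → 1; col 3 → 1; col 4 → 0; col 5 → 1; col 6 → 1.
Sum: 1 + 1 + 0 + 1 + 1 = 4.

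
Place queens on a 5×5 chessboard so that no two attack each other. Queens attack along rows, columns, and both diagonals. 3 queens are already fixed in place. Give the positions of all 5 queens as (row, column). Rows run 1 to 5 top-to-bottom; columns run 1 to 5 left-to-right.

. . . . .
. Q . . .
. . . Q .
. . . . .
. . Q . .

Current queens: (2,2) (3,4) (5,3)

Row 1: attacked by (2,2)→{1,2,3}; (3,4)→{2,4}; (5,3)→{3}. Safe: 5. Place at column 5.
Row 4: attacked by (1,5)→{2,5}; (2,2)→{2,4}; (3,4)→{3,4,5}; (5,3)→{2,3,4}. Safe: 1. Place at column 1.
Columns [5, 2, 4, 1, 3], r−c [-4, 0, -1, 3, 2], r+c [6, 4, 7, 5, 8] are all distinct, so no two queens attack.

(1,5) (2,2) (3,4) (4,1) (5,3)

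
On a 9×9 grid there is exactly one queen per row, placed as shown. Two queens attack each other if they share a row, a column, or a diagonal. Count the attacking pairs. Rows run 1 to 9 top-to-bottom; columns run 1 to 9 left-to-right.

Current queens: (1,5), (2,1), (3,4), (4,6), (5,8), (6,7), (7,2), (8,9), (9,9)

5

Same column: (8,9)–(9,9) (column 9).
Same diagonal: (3,4)–(6,7) (|3−6| = |4−7| = 3); (3,4)–(8,9) (|3−8| = |4−9| = 5); (5,8)–(6,7) (|5−6| = |8−7| = 1); (6,7)–(8,9) (|6−8| = |7−9| = 2).
Total attacking pairs: 5.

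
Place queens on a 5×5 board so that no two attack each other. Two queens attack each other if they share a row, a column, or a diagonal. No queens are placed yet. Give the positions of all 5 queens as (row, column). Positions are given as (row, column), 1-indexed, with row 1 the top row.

(1,3) (2,5) (3,2) (4,4) (5,1)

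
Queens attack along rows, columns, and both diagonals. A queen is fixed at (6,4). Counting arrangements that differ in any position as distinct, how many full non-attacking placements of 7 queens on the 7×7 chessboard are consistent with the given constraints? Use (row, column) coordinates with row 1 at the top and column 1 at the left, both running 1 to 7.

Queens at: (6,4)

6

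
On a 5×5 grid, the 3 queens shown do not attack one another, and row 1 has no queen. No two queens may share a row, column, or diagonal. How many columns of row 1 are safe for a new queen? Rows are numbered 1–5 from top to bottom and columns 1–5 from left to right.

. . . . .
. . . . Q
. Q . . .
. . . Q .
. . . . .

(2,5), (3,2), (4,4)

(2,5) attacks row 1 at column 5 and diagonals 4.
(3,2) attacks row 1 at column 2 and diagonals 4.
(4,4) attacks row 1 at column 4 and diagonals 1.
Attacked columns: {1, 2, 4, 5}. Safe: {3}.

1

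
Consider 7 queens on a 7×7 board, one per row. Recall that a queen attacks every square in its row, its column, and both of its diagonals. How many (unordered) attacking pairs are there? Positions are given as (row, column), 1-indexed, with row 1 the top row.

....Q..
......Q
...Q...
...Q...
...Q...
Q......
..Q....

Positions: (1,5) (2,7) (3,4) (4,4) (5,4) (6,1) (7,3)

5

Same column: (3,4)–(4,4) (column 4); (3,4)–(5,4) (column 4); (4,4)–(5,4) (column 4).
Same diagonal: (2,7)–(5,4) (|2−5| = |7−4| = 3); (3,4)–(6,1) (|3−6| = |4−1| = 3).
Total attacking pairs: 5.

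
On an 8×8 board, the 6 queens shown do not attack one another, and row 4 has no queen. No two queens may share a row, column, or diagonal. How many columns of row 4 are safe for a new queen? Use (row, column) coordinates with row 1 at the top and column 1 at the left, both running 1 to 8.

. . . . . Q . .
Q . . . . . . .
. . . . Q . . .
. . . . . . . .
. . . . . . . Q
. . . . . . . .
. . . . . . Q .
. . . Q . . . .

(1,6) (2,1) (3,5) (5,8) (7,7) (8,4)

(1,6) attacks row 4 at column 6 and diagonals 3.
(2,1) attacks row 4 at column 1 and diagonals 3.
(3,5) attacks row 4 at column 5 and diagonals 4, 6.
(5,8) attacks row 4 at column 8 and diagonals 7.
(7,7) attacks row 4 at column 7 and diagonals 4.
(8,4) attacks row 4 at column 4 and diagonals 8.
Attacked columns: {1, 3, 4, 5, 6, 7, 8}. Safe: {2}.

1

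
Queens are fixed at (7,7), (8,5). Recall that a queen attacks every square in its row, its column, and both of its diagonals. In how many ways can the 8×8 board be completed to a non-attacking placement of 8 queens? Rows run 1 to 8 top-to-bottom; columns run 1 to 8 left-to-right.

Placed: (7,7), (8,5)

Branch on row 1: col 2 → 2; col 3 → 1; col 4 → 1; col 6 → 1; col 8 → 1.
Sum: 2 + 1 + 1 + 1 + 1 = 6.

6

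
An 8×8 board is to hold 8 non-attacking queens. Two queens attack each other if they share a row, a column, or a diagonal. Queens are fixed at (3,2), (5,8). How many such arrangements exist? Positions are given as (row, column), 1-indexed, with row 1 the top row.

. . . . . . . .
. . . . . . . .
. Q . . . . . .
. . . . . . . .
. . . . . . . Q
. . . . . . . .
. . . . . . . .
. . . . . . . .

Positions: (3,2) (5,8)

3

Branch on row 1: col 1 → 0; col 3 → 1; col 5 → 1; col 6 → 0; col 7 → 1.
Sum: 0 + 1 + 1 + 0 + 1 = 3.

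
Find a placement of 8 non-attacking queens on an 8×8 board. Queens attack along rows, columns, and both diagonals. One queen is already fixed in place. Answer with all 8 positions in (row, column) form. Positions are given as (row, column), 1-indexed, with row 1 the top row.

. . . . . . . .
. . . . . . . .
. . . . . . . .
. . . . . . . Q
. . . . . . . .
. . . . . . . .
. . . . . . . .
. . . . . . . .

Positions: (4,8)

(1,2) (2,4) (3,6) (4,8) (5,3) (6,1) (7,7) (8,5)

Row 1: attacked by (4,8)→{5,8}. Safe: 1, 2, 3, 4, 6, 7. Place at column 2.
Row 2: attacked by (1,2)→{1,2,3}; (4,8)→{6,8}. Safe: 4, 5, 7. Place at column 4.
Row 3: attacked by (1,2)→{2,4}; (2,4)→{3,4,5}; (4,8)→{7,8}. Safe: 1, 6. Place at column 6.
Row 5: attacked by (1,2)→{2,6}; (2,4)→{1,4,7}; (3,6)→{4,6,8}; (4,8)→{7,8}. Safe: 3, 5. Place at column 3.
Row 6: attacked by (1,2)→{2,7}; (2,4)→{4,8}; (3,6)→{3,6}; (4,8)→{6,8}; (5,3)→{2,3,4}. Safe: 1, 5. Place at column 1.
Row 7: attacked by (1,2)→{2,8}; (2,4)→{4}; (3,6)→{2,6}; (4,8)→{5,8}; (5,3)→{1,3,5}; (6,1)→{1,2}. Safe: 7. Place at column 7.
Row 8: attacked by (1,2)→{2}; (2,4)→{4}; (3,6)→{1,6}; (4,8)→{4,8}; (5,3)→{3,6}; (6,1)→{1,3}; (7,7)→{6,7,8}. Safe: 5. Place at column 5.
Columns [2, 4, 6, 8, 3, 1, 7, 5], r−c [-1, -2, -3, -4, 2, 5, 0, 3], r+c [3, 6, 9, 12, 8, 7, 14, 13] are all distinct, so no two queens attack.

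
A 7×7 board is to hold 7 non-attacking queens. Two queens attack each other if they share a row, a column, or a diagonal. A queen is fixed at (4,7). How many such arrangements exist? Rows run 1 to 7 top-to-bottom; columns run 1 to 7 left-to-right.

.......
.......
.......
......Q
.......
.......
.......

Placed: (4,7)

6

Branch on row 1: col 1 → 1; col 2 → 2; col 3 → 0; col 5 → 1; col 6 → 2.
Sum: 1 + 2 + 0 + 1 + 2 = 6.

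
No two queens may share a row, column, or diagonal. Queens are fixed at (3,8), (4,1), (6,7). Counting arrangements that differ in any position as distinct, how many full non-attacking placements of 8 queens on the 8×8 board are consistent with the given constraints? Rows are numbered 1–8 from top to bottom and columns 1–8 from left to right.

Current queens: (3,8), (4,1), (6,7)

3

Branch on row 1: col 3 → 2; col 5 → 1.
Sum: 2 + 1 = 3.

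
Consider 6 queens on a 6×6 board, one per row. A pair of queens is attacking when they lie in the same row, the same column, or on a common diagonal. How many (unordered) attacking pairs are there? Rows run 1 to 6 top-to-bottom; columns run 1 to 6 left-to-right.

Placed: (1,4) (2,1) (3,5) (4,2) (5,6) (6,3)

0

All columns are distinct and no two queens satisfy |Δrow| = |Δcol|, so no pair attacks.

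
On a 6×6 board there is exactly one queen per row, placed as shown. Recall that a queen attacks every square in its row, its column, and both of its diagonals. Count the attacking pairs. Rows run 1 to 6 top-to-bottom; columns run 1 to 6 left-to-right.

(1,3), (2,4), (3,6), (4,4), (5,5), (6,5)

4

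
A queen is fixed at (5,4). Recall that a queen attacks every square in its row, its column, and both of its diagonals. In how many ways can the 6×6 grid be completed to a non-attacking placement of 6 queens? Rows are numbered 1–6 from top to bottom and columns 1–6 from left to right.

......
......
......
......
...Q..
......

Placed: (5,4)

Branch on row 1: col 1 → 0; col 2 → 0; col 3 → 0; col 5 → 1; col 6 → 0.
Sum: 0 + 0 + 0 + 1 + 0 = 1.

1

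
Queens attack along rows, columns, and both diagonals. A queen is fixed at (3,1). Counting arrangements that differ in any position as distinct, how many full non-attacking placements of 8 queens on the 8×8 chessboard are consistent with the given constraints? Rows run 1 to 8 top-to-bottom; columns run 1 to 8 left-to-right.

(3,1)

Branch on row 1: col 2 → 1; col 4 → 4; col 5 → 4; col 6 → 4; col 7 → 1; col 8 → 2.
Sum: 1 + 4 + 4 + 4 + 1 + 2 = 16.

16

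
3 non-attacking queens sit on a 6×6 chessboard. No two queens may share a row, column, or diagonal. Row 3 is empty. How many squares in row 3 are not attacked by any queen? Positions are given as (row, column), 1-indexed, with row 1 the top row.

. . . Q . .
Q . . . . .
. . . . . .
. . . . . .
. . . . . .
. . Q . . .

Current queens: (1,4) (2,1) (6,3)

1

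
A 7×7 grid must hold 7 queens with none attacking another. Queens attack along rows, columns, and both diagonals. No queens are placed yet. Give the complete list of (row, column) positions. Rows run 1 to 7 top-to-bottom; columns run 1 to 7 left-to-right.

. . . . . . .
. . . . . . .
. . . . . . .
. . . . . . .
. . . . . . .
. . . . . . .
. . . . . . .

(1,1) (2,5) (3,2) (4,6) (5,3) (6,7) (7,4)

Row 1: Safe: 1, 2, 3, 4, 5, 6, 7. Place at column 1.
Row 2: attacked by (1,1)→{1,2}. Safe: 3, 4, 5, 6, 7. Place at column 5.
Row 3: attacked by (1,1)→{1,3}; (2,5)→{4,5,6}. Safe: 2, 7. Place at column 2.
Row 4: attacked by (1,1)→{1,4}; (2,5)→{3,5,7}; (3,2)→{1,2,3}. Safe: 6. Place at column 6.
Row 5: attacked by (1,1)→{1,5}; (2,5)→{2,5}; (3,2)→{2,4}; (4,6)→{5,6,7}. Safe: 3. Place at column 3.
Row 6: attacked by (1,1)→{1,6}; (2,5)→{1,5}; (3,2)→{2,5}; (4,6)→{4,6}; (5,3)→{2,3,4}. Safe: 7. Place at column 7.
Row 7: attacked by (1,1)→{1,7}; (2,5)→{5}; (3,2)→{2,6}; (4,6)→{3,6}; (5,3)→{1,3,5}; (6,7)→{6,7}. Safe: 4. Place at column 4.
Columns [1, 5, 2, 6, 3, 7, 4], r−c [0, -3, 1, -2, 2, -1, 3], r+c [2, 7, 5, 10, 8, 13, 11] are all distinct, so no two queens attack.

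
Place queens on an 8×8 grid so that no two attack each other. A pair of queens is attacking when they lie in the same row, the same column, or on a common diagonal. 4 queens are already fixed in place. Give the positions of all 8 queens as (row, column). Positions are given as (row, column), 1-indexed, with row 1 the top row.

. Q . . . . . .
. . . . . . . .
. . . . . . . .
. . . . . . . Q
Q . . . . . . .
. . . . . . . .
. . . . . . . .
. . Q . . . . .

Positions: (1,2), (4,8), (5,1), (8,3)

Row 2: attacked by (1,2)→{1,2,3}; (4,8)→{6,8}; (5,1)→{1,4}; (8,3)→{3}. Safe: 5, 7. Place at column 7.
Row 3: attacked by (1,2)→{2,4}; (2,7)→{6,7,8}; (4,8)→{7,8}; (5,1)→{1,3}; (8,3)→{3,8}. Safe: 5. Place at column 5.
Row 6: attacked by (1,2)→{2,7}; (2,7)→{3,7}; (3,5)→{2,5,8}; (4,8)→{6,8}; (5,1)→{1,2}; (8,3)→{1,3,5}. Safe: 4. Place at column 4.
Row 7: attacked by (1,2)→{2,8}; (2,7)→{2,7}; (3,5)→{1,5}; (4,8)→{5,8}; (5,1)→{1,3}; (6,4)→{3,4,5}; (8,3)→{2,3,4}. Safe: 6. Place at column 6.
Columns [2, 7, 5, 8, 1, 4, 6, 3], r−c [-1, -5, -2, -4, 4, 2, 1, 5], r+c [3, 9, 8, 12, 6, 10, 13, 11] are all distinct, so no two queens attack.

(1,2) (2,7) (3,5) (4,8) (5,1) (6,4) (7,6) (8,3)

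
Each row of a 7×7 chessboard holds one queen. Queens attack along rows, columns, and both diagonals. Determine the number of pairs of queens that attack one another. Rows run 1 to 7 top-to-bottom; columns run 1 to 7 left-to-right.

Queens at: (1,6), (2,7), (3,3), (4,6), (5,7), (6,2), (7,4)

4

Same column: (1,6)–(4,6) (column 6); (2,7)–(5,7) (column 7).
Same diagonal: (1,6)–(2,7) (|1−2| = |6−7| = 1); (4,6)–(5,7) (|4−5| = |6−7| = 1).
Total attacking pairs: 4.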